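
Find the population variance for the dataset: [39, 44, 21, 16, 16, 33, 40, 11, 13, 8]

164.49

Step 1: Compute the mean: (39 + 44 + 21 + 16 + 16 + 33 + 40 + 11 + 13 + 8) / 10 = 24.1
Step 2: Compute squared deviations from the mean:
  (39 - 24.1)^2 = 222.01
  (44 - 24.1)^2 = 396.01
  (21 - 24.1)^2 = 9.61
  (16 - 24.1)^2 = 65.61
  (16 - 24.1)^2 = 65.61
  (33 - 24.1)^2 = 79.21
  (40 - 24.1)^2 = 252.81
  (11 - 24.1)^2 = 171.61
  (13 - 24.1)^2 = 123.21
  (8 - 24.1)^2 = 259.21
Step 3: Sum of squared deviations = 1644.9
Step 4: Population variance = 1644.9 / 10 = 164.49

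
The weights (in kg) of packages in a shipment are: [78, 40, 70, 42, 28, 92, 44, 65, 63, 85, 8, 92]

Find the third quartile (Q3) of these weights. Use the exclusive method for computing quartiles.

83.25

Step 1: Sort the data: [8, 28, 40, 42, 44, 63, 65, 70, 78, 85, 92, 92]
Step 2: n = 12
Step 3: Using the exclusive quartile method:
  Q1 = 40.5
  Q2 (median) = 64
  Q3 = 83.25
  IQR = Q3 - Q1 = 83.25 - 40.5 = 42.75
Step 4: Q3 = 83.25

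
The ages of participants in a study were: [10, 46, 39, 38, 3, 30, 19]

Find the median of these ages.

30

Step 1: Sort the data in ascending order: [3, 10, 19, 30, 38, 39, 46]
Step 2: The number of values is n = 7.
Step 3: Since n is odd, the median is the middle value at position 4: 30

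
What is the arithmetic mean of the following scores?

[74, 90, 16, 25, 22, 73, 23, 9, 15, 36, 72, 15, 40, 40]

39.2857

Step 1: Sum all values: 74 + 90 + 16 + 25 + 22 + 73 + 23 + 9 + 15 + 36 + 72 + 15 + 40 + 40 = 550
Step 2: Count the number of values: n = 14
Step 3: Mean = sum / n = 550 / 14 = 39.2857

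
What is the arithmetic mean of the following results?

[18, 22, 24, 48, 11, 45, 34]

28.8571

Step 1: Sum all values: 18 + 22 + 24 + 48 + 11 + 45 + 34 = 202
Step 2: Count the number of values: n = 7
Step 3: Mean = sum / n = 202 / 7 = 28.8571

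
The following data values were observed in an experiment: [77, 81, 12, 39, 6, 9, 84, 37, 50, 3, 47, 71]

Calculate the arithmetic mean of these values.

43

Step 1: Sum all values: 77 + 81 + 12 + 39 + 6 + 9 + 84 + 37 + 50 + 3 + 47 + 71 = 516
Step 2: Count the number of values: n = 12
Step 3: Mean = sum / n = 516 / 12 = 43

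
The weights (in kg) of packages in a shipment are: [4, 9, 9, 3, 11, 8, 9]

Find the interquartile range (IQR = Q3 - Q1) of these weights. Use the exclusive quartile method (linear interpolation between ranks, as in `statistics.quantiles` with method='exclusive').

5

Step 1: Sort the data: [3, 4, 8, 9, 9, 9, 11]
Step 2: n = 7
Step 3: Using the exclusive quartile method:
  Q1 = 4
  Q2 (median) = 9
  Q3 = 9
  IQR = Q3 - Q1 = 9 - 4 = 5
Step 4: IQR = 5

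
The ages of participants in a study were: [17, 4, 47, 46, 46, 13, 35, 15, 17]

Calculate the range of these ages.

43

Step 1: Identify the maximum value: max = 47
Step 2: Identify the minimum value: min = 4
Step 3: Range = max - min = 47 - 4 = 43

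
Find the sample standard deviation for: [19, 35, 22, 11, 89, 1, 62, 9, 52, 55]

28.2145

Step 1: Compute the mean: 35.5
Step 2: Sum of squared deviations from the mean: 7164.5
Step 3: Sample variance = 7164.5 / 9 = 796.0556
Step 4: Standard deviation = sqrt(796.0556) = 28.2145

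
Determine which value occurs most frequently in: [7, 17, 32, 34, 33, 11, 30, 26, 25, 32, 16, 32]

32

Step 1: Count the frequency of each value:
  7: appears 1 time(s)
  11: appears 1 time(s)
  16: appears 1 time(s)
  17: appears 1 time(s)
  25: appears 1 time(s)
  26: appears 1 time(s)
  30: appears 1 time(s)
  32: appears 3 time(s)
  33: appears 1 time(s)
  34: appears 1 time(s)
Step 2: The value 32 appears most frequently (3 times).
Step 3: Mode = 32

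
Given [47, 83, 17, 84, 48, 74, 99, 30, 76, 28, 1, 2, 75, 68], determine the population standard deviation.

31.0125

Step 1: Compute the mean: 52.2857
Step 2: Sum of squared deviations from the mean: 13464.8571
Step 3: Population variance = 13464.8571 / 14 = 961.7755
Step 4: Standard deviation = sqrt(961.7755) = 31.0125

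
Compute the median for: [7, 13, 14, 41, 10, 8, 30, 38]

13.5

Step 1: Sort the data in ascending order: [7, 8, 10, 13, 14, 30, 38, 41]
Step 2: The number of values is n = 8.
Step 3: Since n is even, the median is the average of positions 4 and 5:
  Median = (13 + 14) / 2 = 13.5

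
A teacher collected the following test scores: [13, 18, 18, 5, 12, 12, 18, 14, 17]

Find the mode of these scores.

18

Step 1: Count the frequency of each value:
  5: appears 1 time(s)
  12: appears 2 time(s)
  13: appears 1 time(s)
  14: appears 1 time(s)
  17: appears 1 time(s)
  18: appears 3 time(s)
Step 2: The value 18 appears most frequently (3 times).
Step 3: Mode = 18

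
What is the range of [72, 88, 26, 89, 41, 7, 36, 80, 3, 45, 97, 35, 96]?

94

Step 1: Identify the maximum value: max = 97
Step 2: Identify the minimum value: min = 3
Step 3: Range = max - min = 97 - 3 = 94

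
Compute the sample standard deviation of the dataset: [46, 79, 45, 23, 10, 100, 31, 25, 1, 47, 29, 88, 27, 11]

29.9765

Step 1: Compute the mean: 40.1429
Step 2: Sum of squared deviations from the mean: 11681.7143
Step 3: Sample variance = 11681.7143 / 13 = 898.5934
Step 4: Standard deviation = sqrt(898.5934) = 29.9765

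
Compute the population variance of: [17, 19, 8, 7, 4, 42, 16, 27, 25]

125.3333

Step 1: Compute the mean: (17 + 19 + 8 + 7 + 4 + 42 + 16 + 27 + 25) / 9 = 18.3333
Step 2: Compute squared deviations from the mean:
  (17 - 18.3333)^2 = 1.7778
  (19 - 18.3333)^2 = 0.4444
  (8 - 18.3333)^2 = 106.7778
  (7 - 18.3333)^2 = 128.4444
  (4 - 18.3333)^2 = 205.4444
  (42 - 18.3333)^2 = 560.1111
  (16 - 18.3333)^2 = 5.4444
  (27 - 18.3333)^2 = 75.1111
  (25 - 18.3333)^2 = 44.4444
Step 3: Sum of squared deviations = 1128
Step 4: Population variance = 1128 / 9 = 125.3333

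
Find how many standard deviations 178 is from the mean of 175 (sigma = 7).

0.4286

Step 1: Recall the z-score formula: z = (x - mu) / sigma
Step 2: Substitute values: z = (178 - 175) / 7
Step 3: z = 3 / 7 = 0.4286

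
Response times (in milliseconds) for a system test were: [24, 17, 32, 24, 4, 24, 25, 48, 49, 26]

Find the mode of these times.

24

Step 1: Count the frequency of each value:
  4: appears 1 time(s)
  17: appears 1 time(s)
  24: appears 3 time(s)
  25: appears 1 time(s)
  26: appears 1 time(s)
  32: appears 1 time(s)
  48: appears 1 time(s)
  49: appears 1 time(s)
Step 2: The value 24 appears most frequently (3 times).
Step 3: Mode = 24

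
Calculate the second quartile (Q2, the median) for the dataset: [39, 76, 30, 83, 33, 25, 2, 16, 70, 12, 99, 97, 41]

39

Step 1: Sort the data: [2, 12, 16, 25, 30, 33, 39, 41, 70, 76, 83, 97, 99]
Step 2: n = 13
Step 3: Q2 is the median. Since n is odd, it is the middle value at position 7: 39
Step 4: Q2 = 39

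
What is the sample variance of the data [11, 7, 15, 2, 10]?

23.5

Step 1: Compute the mean: (11 + 7 + 15 + 2 + 10) / 5 = 9
Step 2: Compute squared deviations from the mean:
  (11 - 9)^2 = 4
  (7 - 9)^2 = 4
  (15 - 9)^2 = 36
  (2 - 9)^2 = 49
  (10 - 9)^2 = 1
Step 3: Sum of squared deviations = 94
Step 4: Sample variance = 94 / 4 = 23.5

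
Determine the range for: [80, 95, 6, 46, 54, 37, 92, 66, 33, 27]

89

Step 1: Identify the maximum value: max = 95
Step 2: Identify the minimum value: min = 6
Step 3: Range = max - min = 95 - 6 = 89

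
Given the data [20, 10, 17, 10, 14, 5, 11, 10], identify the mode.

10

Step 1: Count the frequency of each value:
  5: appears 1 time(s)
  10: appears 3 time(s)
  11: appears 1 time(s)
  14: appears 1 time(s)
  17: appears 1 time(s)
  20: appears 1 time(s)
Step 2: The value 10 appears most frequently (3 times).
Step 3: Mode = 10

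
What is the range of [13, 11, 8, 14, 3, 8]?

11

Step 1: Identify the maximum value: max = 14
Step 2: Identify the minimum value: min = 3
Step 3: Range = max - min = 14 - 3 = 11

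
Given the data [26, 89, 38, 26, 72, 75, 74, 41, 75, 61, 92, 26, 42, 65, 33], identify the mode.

26

Step 1: Count the frequency of each value:
  26: appears 3 time(s)
  33: appears 1 time(s)
  38: appears 1 time(s)
  41: appears 1 time(s)
  42: appears 1 time(s)
  61: appears 1 time(s)
  65: appears 1 time(s)
  72: appears 1 time(s)
  74: appears 1 time(s)
  75: appears 2 time(s)
  89: appears 1 time(s)
  92: appears 1 time(s)
Step 2: The value 26 appears most frequently (3 times).
Step 3: Mode = 26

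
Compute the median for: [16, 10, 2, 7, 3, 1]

5

Step 1: Sort the data in ascending order: [1, 2, 3, 7, 10, 16]
Step 2: The number of values is n = 6.
Step 3: Since n is even, the median is the average of positions 3 and 4:
  Median = (3 + 7) / 2 = 5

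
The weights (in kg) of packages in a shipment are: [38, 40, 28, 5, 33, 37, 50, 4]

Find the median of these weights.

35

Step 1: Sort the data in ascending order: [4, 5, 28, 33, 37, 38, 40, 50]
Step 2: The number of values is n = 8.
Step 3: Since n is even, the median is the average of positions 4 and 5:
  Median = (33 + 37) / 2 = 35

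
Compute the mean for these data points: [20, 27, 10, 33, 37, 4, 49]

25.7143

Step 1: Sum all values: 20 + 27 + 10 + 33 + 37 + 4 + 49 = 180
Step 2: Count the number of values: n = 7
Step 3: Mean = sum / n = 180 / 7 = 25.7143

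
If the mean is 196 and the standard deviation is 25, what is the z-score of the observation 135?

-2.44

Step 1: Recall the z-score formula: z = (x - mu) / sigma
Step 2: Substitute values: z = (135 - 196) / 25
Step 3: z = -61 / 25 = -2.44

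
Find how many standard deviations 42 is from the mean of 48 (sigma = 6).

-1

Step 1: Recall the z-score formula: z = (x - mu) / sigma
Step 2: Substitute values: z = (42 - 48) / 6
Step 3: z = -6 / 6 = -1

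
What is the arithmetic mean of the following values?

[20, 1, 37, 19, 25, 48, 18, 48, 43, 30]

28.9

Step 1: Sum all values: 20 + 1 + 37 + 19 + 25 + 48 + 18 + 48 + 43 + 30 = 289
Step 2: Count the number of values: n = 10
Step 3: Mean = sum / n = 289 / 10 = 28.9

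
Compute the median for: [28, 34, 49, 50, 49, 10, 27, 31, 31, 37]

32.5

Step 1: Sort the data in ascending order: [10, 27, 28, 31, 31, 34, 37, 49, 49, 50]
Step 2: The number of values is n = 10.
Step 3: Since n is even, the median is the average of positions 5 and 6:
  Median = (31 + 34) / 2 = 32.5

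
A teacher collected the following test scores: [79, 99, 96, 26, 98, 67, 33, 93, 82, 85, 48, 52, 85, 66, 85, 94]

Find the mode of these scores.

85

Step 1: Count the frequency of each value:
  26: appears 1 time(s)
  33: appears 1 time(s)
  48: appears 1 time(s)
  52: appears 1 time(s)
  66: appears 1 time(s)
  67: appears 1 time(s)
  79: appears 1 time(s)
  82: appears 1 time(s)
  85: appears 3 time(s)
  93: appears 1 time(s)
  94: appears 1 time(s)
  96: appears 1 time(s)
  98: appears 1 time(s)
  99: appears 1 time(s)
Step 2: The value 85 appears most frequently (3 times).
Step 3: Mode = 85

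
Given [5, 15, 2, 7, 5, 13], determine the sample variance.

25.7667

Step 1: Compute the mean: (5 + 15 + 2 + 7 + 5 + 13) / 6 = 7.8333
Step 2: Compute squared deviations from the mean:
  (5 - 7.8333)^2 = 8.0278
  (15 - 7.8333)^2 = 51.3611
  (2 - 7.8333)^2 = 34.0278
  (7 - 7.8333)^2 = 0.6944
  (5 - 7.8333)^2 = 8.0278
  (13 - 7.8333)^2 = 26.6944
Step 3: Sum of squared deviations = 128.8333
Step 4: Sample variance = 128.8333 / 5 = 25.7667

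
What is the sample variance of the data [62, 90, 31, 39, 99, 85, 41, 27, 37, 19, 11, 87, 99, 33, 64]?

928.781

Step 1: Compute the mean: (62 + 90 + 31 + 39 + 99 + 85 + 41 + 27 + 37 + 19 + 11 + 87 + 99 + 33 + 64) / 15 = 54.9333
Step 2: Compute squared deviations from the mean:
  (62 - 54.9333)^2 = 49.9378
  (90 - 54.9333)^2 = 1229.6711
  (31 - 54.9333)^2 = 572.8044
  (39 - 54.9333)^2 = 253.8711
  (99 - 54.9333)^2 = 1941.8711
  (85 - 54.9333)^2 = 904.0044
  (41 - 54.9333)^2 = 194.1378
  (27 - 54.9333)^2 = 780.2711
  (37 - 54.9333)^2 = 321.6044
  (19 - 54.9333)^2 = 1291.2044
  (11 - 54.9333)^2 = 1930.1378
  (87 - 54.9333)^2 = 1028.2711
  (99 - 54.9333)^2 = 1941.8711
  (33 - 54.9333)^2 = 481.0711
  (64 - 54.9333)^2 = 82.2044
Step 3: Sum of squared deviations = 13002.9333
Step 4: Sample variance = 13002.9333 / 14 = 928.781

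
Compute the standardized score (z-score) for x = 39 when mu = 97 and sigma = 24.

-2.4167

Step 1: Recall the z-score formula: z = (x - mu) / sigma
Step 2: Substitute values: z = (39 - 97) / 24
Step 3: z = -58 / 24 = -2.4167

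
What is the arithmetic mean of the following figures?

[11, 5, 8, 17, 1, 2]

7.3333

Step 1: Sum all values: 11 + 5 + 8 + 17 + 1 + 2 = 44
Step 2: Count the number of values: n = 6
Step 3: Mean = sum / n = 44 / 6 = 7.3333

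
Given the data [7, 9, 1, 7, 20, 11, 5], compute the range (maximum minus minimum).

19

Step 1: Identify the maximum value: max = 20
Step 2: Identify the minimum value: min = 1
Step 3: Range = max - min = 20 - 1 = 19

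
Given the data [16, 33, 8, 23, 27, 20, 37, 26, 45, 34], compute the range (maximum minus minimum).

37

Step 1: Identify the maximum value: max = 45
Step 2: Identify the minimum value: min = 8
Step 3: Range = max - min = 45 - 8 = 37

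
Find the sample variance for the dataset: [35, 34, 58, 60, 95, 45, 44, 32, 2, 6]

722.5444

Step 1: Compute the mean: (35 + 34 + 58 + 60 + 95 + 45 + 44 + 32 + 2 + 6) / 10 = 41.1
Step 2: Compute squared deviations from the mean:
  (35 - 41.1)^2 = 37.21
  (34 - 41.1)^2 = 50.41
  (58 - 41.1)^2 = 285.61
  (60 - 41.1)^2 = 357.21
  (95 - 41.1)^2 = 2905.21
  (45 - 41.1)^2 = 15.21
  (44 - 41.1)^2 = 8.41
  (32 - 41.1)^2 = 82.81
  (2 - 41.1)^2 = 1528.81
  (6 - 41.1)^2 = 1232.01
Step 3: Sum of squared deviations = 6502.9
Step 4: Sample variance = 6502.9 / 9 = 722.5444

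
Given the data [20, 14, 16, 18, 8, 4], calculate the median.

15

Step 1: Sort the data in ascending order: [4, 8, 14, 16, 18, 20]
Step 2: The number of values is n = 6.
Step 3: Since n is even, the median is the average of positions 3 and 4:
  Median = (14 + 16) / 2 = 15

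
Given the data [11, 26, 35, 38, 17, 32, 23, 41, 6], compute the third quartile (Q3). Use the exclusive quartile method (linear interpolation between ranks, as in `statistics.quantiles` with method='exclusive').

36.5

Step 1: Sort the data: [6, 11, 17, 23, 26, 32, 35, 38, 41]
Step 2: n = 9
Step 3: Using the exclusive quartile method:
  Q1 = 14
  Q2 (median) = 26
  Q3 = 36.5
  IQR = Q3 - Q1 = 36.5 - 14 = 22.5
Step 4: Q3 = 36.5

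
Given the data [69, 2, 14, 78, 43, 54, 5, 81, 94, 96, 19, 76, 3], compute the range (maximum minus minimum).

94

Step 1: Identify the maximum value: max = 96
Step 2: Identify the minimum value: min = 2
Step 3: Range = max - min = 96 - 2 = 94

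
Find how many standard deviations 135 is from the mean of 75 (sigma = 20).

3

Step 1: Recall the z-score formula: z = (x - mu) / sigma
Step 2: Substitute values: z = (135 - 75) / 20
Step 3: z = 60 / 20 = 3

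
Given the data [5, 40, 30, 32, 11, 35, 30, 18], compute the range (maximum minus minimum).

35

Step 1: Identify the maximum value: max = 40
Step 2: Identify the minimum value: min = 5
Step 3: Range = max - min = 40 - 5 = 35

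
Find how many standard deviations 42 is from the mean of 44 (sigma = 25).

-0.08

Step 1: Recall the z-score formula: z = (x - mu) / sigma
Step 2: Substitute values: z = (42 - 44) / 25
Step 3: z = -2 / 25 = -0.08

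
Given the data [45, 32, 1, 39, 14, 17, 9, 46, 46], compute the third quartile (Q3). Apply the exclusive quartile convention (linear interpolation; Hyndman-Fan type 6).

45.5

Step 1: Sort the data: [1, 9, 14, 17, 32, 39, 45, 46, 46]
Step 2: n = 9
Step 3: Using the exclusive quartile method:
  Q1 = 11.5
  Q2 (median) = 32
  Q3 = 45.5
  IQR = Q3 - Q1 = 45.5 - 11.5 = 34
Step 4: Q3 = 45.5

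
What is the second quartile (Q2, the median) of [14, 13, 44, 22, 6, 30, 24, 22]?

22

Step 1: Sort the data: [6, 13, 14, 22, 22, 24, 30, 44]
Step 2: n = 8
Step 3: Q2 is the median. Since n is even, it is the average of the values at positions 4 and 5:
  Q2 = (22 + 22) / 2 = 22
Step 4: Q2 = 22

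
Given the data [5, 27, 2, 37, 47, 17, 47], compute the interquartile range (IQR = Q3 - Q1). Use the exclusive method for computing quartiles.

42

Step 1: Sort the data: [2, 5, 17, 27, 37, 47, 47]
Step 2: n = 7
Step 3: Using the exclusive quartile method:
  Q1 = 5
  Q2 (median) = 27
  Q3 = 47
  IQR = Q3 - Q1 = 47 - 5 = 42
Step 4: IQR = 42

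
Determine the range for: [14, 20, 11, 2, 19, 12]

18

Step 1: Identify the maximum value: max = 20
Step 2: Identify the minimum value: min = 2
Step 3: Range = max - min = 20 - 2 = 18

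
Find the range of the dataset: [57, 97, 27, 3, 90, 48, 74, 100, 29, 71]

97

Step 1: Identify the maximum value: max = 100
Step 2: Identify the minimum value: min = 3
Step 3: Range = max - min = 100 - 3 = 97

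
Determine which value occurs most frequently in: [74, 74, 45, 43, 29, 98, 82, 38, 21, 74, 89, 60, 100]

74

Step 1: Count the frequency of each value:
  21: appears 1 time(s)
  29: appears 1 time(s)
  38: appears 1 time(s)
  43: appears 1 time(s)
  45: appears 1 time(s)
  60: appears 1 time(s)
  74: appears 3 time(s)
  82: appears 1 time(s)
  89: appears 1 time(s)
  98: appears 1 time(s)
  100: appears 1 time(s)
Step 2: The value 74 appears most frequently (3 times).
Step 3: Mode = 74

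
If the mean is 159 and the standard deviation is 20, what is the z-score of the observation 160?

0.05

Step 1: Recall the z-score formula: z = (x - mu) / sigma
Step 2: Substitute values: z = (160 - 159) / 20
Step 3: z = 1 / 20 = 0.05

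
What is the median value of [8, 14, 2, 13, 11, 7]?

9.5

Step 1: Sort the data in ascending order: [2, 7, 8, 11, 13, 14]
Step 2: The number of values is n = 6.
Step 3: Since n is even, the median is the average of positions 3 and 4:
  Median = (8 + 11) / 2 = 9.5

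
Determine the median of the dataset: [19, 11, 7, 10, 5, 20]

10.5

Step 1: Sort the data in ascending order: [5, 7, 10, 11, 19, 20]
Step 2: The number of values is n = 6.
Step 3: Since n is even, the median is the average of positions 3 and 4:
  Median = (10 + 11) / 2 = 10.5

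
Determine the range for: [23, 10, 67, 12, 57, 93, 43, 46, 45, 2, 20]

91

Step 1: Identify the maximum value: max = 93
Step 2: Identify the minimum value: min = 2
Step 3: Range = max - min = 93 - 2 = 91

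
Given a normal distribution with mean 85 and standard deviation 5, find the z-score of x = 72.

-2.6

Step 1: Recall the z-score formula: z = (x - mu) / sigma
Step 2: Substitute values: z = (72 - 85) / 5
Step 3: z = -13 / 5 = -2.6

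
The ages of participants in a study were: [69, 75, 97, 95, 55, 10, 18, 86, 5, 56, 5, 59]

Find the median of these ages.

57.5

Step 1: Sort the data in ascending order: [5, 5, 10, 18, 55, 56, 59, 69, 75, 86, 95, 97]
Step 2: The number of values is n = 12.
Step 3: Since n is even, the median is the average of positions 6 and 7:
  Median = (56 + 59) / 2 = 57.5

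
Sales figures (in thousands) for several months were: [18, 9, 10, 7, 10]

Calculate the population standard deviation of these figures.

3.763

Step 1: Compute the mean: 10.8
Step 2: Sum of squared deviations from the mean: 70.8
Step 3: Population variance = 70.8 / 5 = 14.16
Step 4: Standard deviation = sqrt(14.16) = 3.763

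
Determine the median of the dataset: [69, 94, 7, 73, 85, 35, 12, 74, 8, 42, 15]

42

Step 1: Sort the data in ascending order: [7, 8, 12, 15, 35, 42, 69, 73, 74, 85, 94]
Step 2: The number of values is n = 11.
Step 3: Since n is odd, the median is the middle value at position 6: 42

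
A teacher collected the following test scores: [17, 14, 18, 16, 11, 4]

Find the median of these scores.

15

Step 1: Sort the data in ascending order: [4, 11, 14, 16, 17, 18]
Step 2: The number of values is n = 6.
Step 3: Since n is even, the median is the average of positions 3 and 4:
  Median = (14 + 16) / 2 = 15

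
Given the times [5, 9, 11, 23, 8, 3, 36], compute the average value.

13.5714

Step 1: Sum all values: 5 + 9 + 11 + 23 + 8 + 3 + 36 = 95
Step 2: Count the number of values: n = 7
Step 3: Mean = sum / n = 95 / 7 = 13.5714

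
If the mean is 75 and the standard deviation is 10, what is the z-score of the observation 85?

1

Step 1: Recall the z-score formula: z = (x - mu) / sigma
Step 2: Substitute values: z = (85 - 75) / 10
Step 3: z = 10 / 10 = 1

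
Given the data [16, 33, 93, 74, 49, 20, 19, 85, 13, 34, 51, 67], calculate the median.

41.5

Step 1: Sort the data in ascending order: [13, 16, 19, 20, 33, 34, 49, 51, 67, 74, 85, 93]
Step 2: The number of values is n = 12.
Step 3: Since n is even, the median is the average of positions 6 and 7:
  Median = (34 + 49) / 2 = 41.5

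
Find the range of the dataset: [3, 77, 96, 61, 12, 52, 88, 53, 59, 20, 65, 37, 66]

93

Step 1: Identify the maximum value: max = 96
Step 2: Identify the minimum value: min = 3
Step 3: Range = max - min = 96 - 3 = 93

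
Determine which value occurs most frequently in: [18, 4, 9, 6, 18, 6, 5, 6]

6

Step 1: Count the frequency of each value:
  4: appears 1 time(s)
  5: appears 1 time(s)
  6: appears 3 time(s)
  9: appears 1 time(s)
  18: appears 2 time(s)
Step 2: The value 6 appears most frequently (3 times).
Step 3: Mode = 6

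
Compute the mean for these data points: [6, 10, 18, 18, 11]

12.6

Step 1: Sum all values: 6 + 10 + 18 + 18 + 11 = 63
Step 2: Count the number of values: n = 5
Step 3: Mean = sum / n = 63 / 5 = 12.6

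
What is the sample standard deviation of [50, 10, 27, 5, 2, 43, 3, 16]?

18.6318

Step 1: Compute the mean: 19.5
Step 2: Sum of squared deviations from the mean: 2430
Step 3: Sample variance = 2430 / 7 = 347.1429
Step 4: Standard deviation = sqrt(347.1429) = 18.6318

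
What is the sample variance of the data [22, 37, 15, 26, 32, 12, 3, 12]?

130.6964

Step 1: Compute the mean: (22 + 37 + 15 + 26 + 32 + 12 + 3 + 12) / 8 = 19.875
Step 2: Compute squared deviations from the mean:
  (22 - 19.875)^2 = 4.5156
  (37 - 19.875)^2 = 293.2656
  (15 - 19.875)^2 = 23.7656
  (26 - 19.875)^2 = 37.5156
  (32 - 19.875)^2 = 147.0156
  (12 - 19.875)^2 = 62.0156
  (3 - 19.875)^2 = 284.7656
  (12 - 19.875)^2 = 62.0156
Step 3: Sum of squared deviations = 914.875
Step 4: Sample variance = 914.875 / 7 = 130.6964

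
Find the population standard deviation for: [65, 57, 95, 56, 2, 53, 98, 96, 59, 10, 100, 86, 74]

30.3989

Step 1: Compute the mean: 65.4615
Step 2: Sum of squared deviations from the mean: 12013.2308
Step 3: Population variance = 12013.2308 / 13 = 924.0947
Step 4: Standard deviation = sqrt(924.0947) = 30.3989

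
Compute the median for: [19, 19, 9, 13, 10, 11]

12

Step 1: Sort the data in ascending order: [9, 10, 11, 13, 19, 19]
Step 2: The number of values is n = 6.
Step 3: Since n is even, the median is the average of positions 3 and 4:
  Median = (11 + 13) / 2 = 12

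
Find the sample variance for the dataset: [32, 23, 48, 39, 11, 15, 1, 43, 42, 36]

247.1111

Step 1: Compute the mean: (32 + 23 + 48 + 39 + 11 + 15 + 1 + 43 + 42 + 36) / 10 = 29
Step 2: Compute squared deviations from the mean:
  (32 - 29)^2 = 9
  (23 - 29)^2 = 36
  (48 - 29)^2 = 361
  (39 - 29)^2 = 100
  (11 - 29)^2 = 324
  (15 - 29)^2 = 196
  (1 - 29)^2 = 784
  (43 - 29)^2 = 196
  (42 - 29)^2 = 169
  (36 - 29)^2 = 49
Step 3: Sum of squared deviations = 2224
Step 4: Sample variance = 2224 / 9 = 247.1111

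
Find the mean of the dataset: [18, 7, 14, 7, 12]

11.6

Step 1: Sum all values: 18 + 7 + 14 + 7 + 12 = 58
Step 2: Count the number of values: n = 5
Step 3: Mean = sum / n = 58 / 5 = 11.6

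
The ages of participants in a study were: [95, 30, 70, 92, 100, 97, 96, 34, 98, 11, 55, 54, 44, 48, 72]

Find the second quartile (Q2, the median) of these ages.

70

Step 1: Sort the data: [11, 30, 34, 44, 48, 54, 55, 70, 72, 92, 95, 96, 97, 98, 100]
Step 2: n = 15
Step 3: Q2 is the median. Since n is odd, it is the middle value at position 8: 70
Step 4: Q2 = 70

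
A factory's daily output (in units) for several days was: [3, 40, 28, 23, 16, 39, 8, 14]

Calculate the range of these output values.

37

Step 1: Identify the maximum value: max = 40
Step 2: Identify the minimum value: min = 3
Step 3: Range = max - min = 40 - 3 = 37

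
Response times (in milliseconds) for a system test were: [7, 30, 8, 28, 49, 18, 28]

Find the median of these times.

28

Step 1: Sort the data in ascending order: [7, 8, 18, 28, 28, 30, 49]
Step 2: The number of values is n = 7.
Step 3: Since n is odd, the median is the middle value at position 4: 28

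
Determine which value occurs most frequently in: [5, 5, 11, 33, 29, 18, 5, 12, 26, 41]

5

Step 1: Count the frequency of each value:
  5: appears 3 time(s)
  11: appears 1 time(s)
  12: appears 1 time(s)
  18: appears 1 time(s)
  26: appears 1 time(s)
  29: appears 1 time(s)
  33: appears 1 time(s)
  41: appears 1 time(s)
Step 2: The value 5 appears most frequently (3 times).
Step 3: Mode = 5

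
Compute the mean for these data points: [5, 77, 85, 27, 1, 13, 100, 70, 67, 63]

50.8

Step 1: Sum all values: 5 + 77 + 85 + 27 + 1 + 13 + 100 + 70 + 67 + 63 = 508
Step 2: Count the number of values: n = 10
Step 3: Mean = sum / n = 508 / 10 = 50.8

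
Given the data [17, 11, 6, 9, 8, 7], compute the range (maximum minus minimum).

11

Step 1: Identify the maximum value: max = 17
Step 2: Identify the minimum value: min = 6
Step 3: Range = max - min = 17 - 6 = 11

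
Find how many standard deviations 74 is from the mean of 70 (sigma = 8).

0.5

Step 1: Recall the z-score formula: z = (x - mu) / sigma
Step 2: Substitute values: z = (74 - 70) / 8
Step 3: z = 4 / 8 = 0.5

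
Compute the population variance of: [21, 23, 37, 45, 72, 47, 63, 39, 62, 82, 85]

443.5041

Step 1: Compute the mean: (21 + 23 + 37 + 45 + 72 + 47 + 63 + 39 + 62 + 82 + 85) / 11 = 52.3636
Step 2: Compute squared deviations from the mean:
  (21 - 52.3636)^2 = 983.6777
  (23 - 52.3636)^2 = 862.2231
  (37 - 52.3636)^2 = 236.0413
  (45 - 52.3636)^2 = 54.2231
  (72 - 52.3636)^2 = 385.5868
  (47 - 52.3636)^2 = 28.7686
  (63 - 52.3636)^2 = 113.1322
  (39 - 52.3636)^2 = 178.5868
  (62 - 52.3636)^2 = 92.8595
  (82 - 52.3636)^2 = 878.314
  (85 - 52.3636)^2 = 1065.1322
Step 3: Sum of squared deviations = 4878.5455
Step 4: Population variance = 4878.5455 / 11 = 443.5041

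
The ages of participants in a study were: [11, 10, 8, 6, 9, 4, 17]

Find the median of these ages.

9

Step 1: Sort the data in ascending order: [4, 6, 8, 9, 10, 11, 17]
Step 2: The number of values is n = 7.
Step 3: Since n is odd, the median is the middle value at position 4: 9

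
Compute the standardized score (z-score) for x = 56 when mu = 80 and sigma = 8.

-3

Step 1: Recall the z-score formula: z = (x - mu) / sigma
Step 2: Substitute values: z = (56 - 80) / 8
Step 3: z = -24 / 8 = -3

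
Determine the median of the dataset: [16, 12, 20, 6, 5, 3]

9

Step 1: Sort the data in ascending order: [3, 5, 6, 12, 16, 20]
Step 2: The number of values is n = 6.
Step 3: Since n is even, the median is the average of positions 3 and 4:
  Median = (6 + 12) / 2 = 9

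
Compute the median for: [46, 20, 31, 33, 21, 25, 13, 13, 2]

21

Step 1: Sort the data in ascending order: [2, 13, 13, 20, 21, 25, 31, 33, 46]
Step 2: The number of values is n = 9.
Step 3: Since n is odd, the median is the middle value at position 5: 21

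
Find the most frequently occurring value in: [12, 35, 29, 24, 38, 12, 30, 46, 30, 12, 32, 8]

12

Step 1: Count the frequency of each value:
  8: appears 1 time(s)
  12: appears 3 time(s)
  24: appears 1 time(s)
  29: appears 1 time(s)
  30: appears 2 time(s)
  32: appears 1 time(s)
  35: appears 1 time(s)
  38: appears 1 time(s)
  46: appears 1 time(s)
Step 2: The value 12 appears most frequently (3 times).
Step 3: Mode = 12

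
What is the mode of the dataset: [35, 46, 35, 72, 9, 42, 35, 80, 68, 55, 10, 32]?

35

Step 1: Count the frequency of each value:
  9: appears 1 time(s)
  10: appears 1 time(s)
  32: appears 1 time(s)
  35: appears 3 time(s)
  42: appears 1 time(s)
  46: appears 1 time(s)
  55: appears 1 time(s)
  68: appears 1 time(s)
  72: appears 1 time(s)
  80: appears 1 time(s)
Step 2: The value 35 appears most frequently (3 times).
Step 3: Mode = 35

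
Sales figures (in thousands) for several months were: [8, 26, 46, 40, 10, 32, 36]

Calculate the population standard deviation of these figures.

13.4983

Step 1: Compute the mean: 28.2857
Step 2: Sum of squared deviations from the mean: 1275.4286
Step 3: Population variance = 1275.4286 / 7 = 182.2041
Step 4: Standard deviation = sqrt(182.2041) = 13.4983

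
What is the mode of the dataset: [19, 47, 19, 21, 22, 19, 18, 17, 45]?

19

Step 1: Count the frequency of each value:
  17: appears 1 time(s)
  18: appears 1 time(s)
  19: appears 3 time(s)
  21: appears 1 time(s)
  22: appears 1 time(s)
  45: appears 1 time(s)
  47: appears 1 time(s)
Step 2: The value 19 appears most frequently (3 times).
Step 3: Mode = 19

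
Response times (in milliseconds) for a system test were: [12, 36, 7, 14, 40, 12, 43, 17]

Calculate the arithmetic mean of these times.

22.625

Step 1: Sum all values: 12 + 36 + 7 + 14 + 40 + 12 + 43 + 17 = 181
Step 2: Count the number of values: n = 8
Step 3: Mean = sum / n = 181 / 8 = 22.625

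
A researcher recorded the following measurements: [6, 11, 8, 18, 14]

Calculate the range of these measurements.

12

Step 1: Identify the maximum value: max = 18
Step 2: Identify the minimum value: min = 6
Step 3: Range = max - min = 18 - 6 = 12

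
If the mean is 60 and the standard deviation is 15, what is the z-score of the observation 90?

2

Step 1: Recall the z-score formula: z = (x - mu) / sigma
Step 2: Substitute values: z = (90 - 60) / 15
Step 3: z = 30 / 15 = 2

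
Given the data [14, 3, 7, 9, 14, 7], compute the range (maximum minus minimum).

11

Step 1: Identify the maximum value: max = 14
Step 2: Identify the minimum value: min = 3
Step 3: Range = max - min = 14 - 3 = 11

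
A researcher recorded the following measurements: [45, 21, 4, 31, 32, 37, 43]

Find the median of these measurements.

32

Step 1: Sort the data in ascending order: [4, 21, 31, 32, 37, 43, 45]
Step 2: The number of values is n = 7.
Step 3: Since n is odd, the median is the middle value at position 4: 32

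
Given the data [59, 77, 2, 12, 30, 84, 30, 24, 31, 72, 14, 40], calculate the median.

30.5

Step 1: Sort the data in ascending order: [2, 12, 14, 24, 30, 30, 31, 40, 59, 72, 77, 84]
Step 2: The number of values is n = 12.
Step 3: Since n is even, the median is the average of positions 6 and 7:
  Median = (30 + 31) / 2 = 30.5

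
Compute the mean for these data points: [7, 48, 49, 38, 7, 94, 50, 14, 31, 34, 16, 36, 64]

37.5385

Step 1: Sum all values: 7 + 48 + 49 + 38 + 7 + 94 + 50 + 14 + 31 + 34 + 16 + 36 + 64 = 488
Step 2: Count the number of values: n = 13
Step 3: Mean = sum / n = 488 / 13 = 37.5385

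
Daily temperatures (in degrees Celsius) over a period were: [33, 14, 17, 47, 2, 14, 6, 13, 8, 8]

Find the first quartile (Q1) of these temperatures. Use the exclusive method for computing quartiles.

7.5

Step 1: Sort the data: [2, 6, 8, 8, 13, 14, 14, 17, 33, 47]
Step 2: n = 10
Step 3: Using the exclusive quartile method:
  Q1 = 7.5
  Q2 (median) = 13.5
  Q3 = 21
  IQR = Q3 - Q1 = 21 - 7.5 = 13.5
Step 4: Q1 = 7.5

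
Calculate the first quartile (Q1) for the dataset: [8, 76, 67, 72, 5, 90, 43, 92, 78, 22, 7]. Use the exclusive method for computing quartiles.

8

Step 1: Sort the data: [5, 7, 8, 22, 43, 67, 72, 76, 78, 90, 92]
Step 2: n = 11
Step 3: Using the exclusive quartile method:
  Q1 = 8
  Q2 (median) = 67
  Q3 = 78
  IQR = Q3 - Q1 = 78 - 8 = 70
Step 4: Q1 = 8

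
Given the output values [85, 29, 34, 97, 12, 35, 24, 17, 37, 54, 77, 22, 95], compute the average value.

47.5385

Step 1: Sum all values: 85 + 29 + 34 + 97 + 12 + 35 + 24 + 17 + 37 + 54 + 77 + 22 + 95 = 618
Step 2: Count the number of values: n = 13
Step 3: Mean = sum / n = 618 / 13 = 47.5385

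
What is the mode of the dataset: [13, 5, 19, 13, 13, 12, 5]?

13

Step 1: Count the frequency of each value:
  5: appears 2 time(s)
  12: appears 1 time(s)
  13: appears 3 time(s)
  19: appears 1 time(s)
Step 2: The value 13 appears most frequently (3 times).
Step 3: Mode = 13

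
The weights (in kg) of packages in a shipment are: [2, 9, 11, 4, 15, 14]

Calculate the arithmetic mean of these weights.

9.1667

Step 1: Sum all values: 2 + 9 + 11 + 4 + 15 + 14 = 55
Step 2: Count the number of values: n = 6
Step 3: Mean = sum / n = 55 / 6 = 9.1667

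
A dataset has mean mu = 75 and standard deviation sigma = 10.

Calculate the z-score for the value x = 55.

-2

Step 1: Recall the z-score formula: z = (x - mu) / sigma
Step 2: Substitute values: z = (55 - 75) / 10
Step 3: z = -20 / 10 = -2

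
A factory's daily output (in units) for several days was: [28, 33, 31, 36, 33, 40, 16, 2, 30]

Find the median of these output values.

31

Step 1: Sort the data in ascending order: [2, 16, 28, 30, 31, 33, 33, 36, 40]
Step 2: The number of values is n = 9.
Step 3: Since n is odd, the median is the middle value at position 5: 31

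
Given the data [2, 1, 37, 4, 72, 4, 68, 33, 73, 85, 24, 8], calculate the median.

28.5

Step 1: Sort the data in ascending order: [1, 2, 4, 4, 8, 24, 33, 37, 68, 72, 73, 85]
Step 2: The number of values is n = 12.
Step 3: Since n is even, the median is the average of positions 6 and 7:
  Median = (24 + 33) / 2 = 28.5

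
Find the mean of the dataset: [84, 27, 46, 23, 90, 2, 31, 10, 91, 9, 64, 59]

44.6667

Step 1: Sum all values: 84 + 27 + 46 + 23 + 90 + 2 + 31 + 10 + 91 + 9 + 64 + 59 = 536
Step 2: Count the number of values: n = 12
Step 3: Mean = sum / n = 536 / 12 = 44.6667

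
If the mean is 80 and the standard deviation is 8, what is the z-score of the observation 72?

-1

Step 1: Recall the z-score formula: z = (x - mu) / sigma
Step 2: Substitute values: z = (72 - 80) / 8
Step 3: z = -8 / 8 = -1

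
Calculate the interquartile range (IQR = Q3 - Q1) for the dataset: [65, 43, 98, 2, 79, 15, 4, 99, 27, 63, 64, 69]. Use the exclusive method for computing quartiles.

58.5

Step 1: Sort the data: [2, 4, 15, 27, 43, 63, 64, 65, 69, 79, 98, 99]
Step 2: n = 12
Step 3: Using the exclusive quartile method:
  Q1 = 18
  Q2 (median) = 63.5
  Q3 = 76.5
  IQR = Q3 - Q1 = 76.5 - 18 = 58.5
Step 4: IQR = 58.5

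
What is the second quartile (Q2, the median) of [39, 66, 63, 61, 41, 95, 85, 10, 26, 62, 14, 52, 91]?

61

Step 1: Sort the data: [10, 14, 26, 39, 41, 52, 61, 62, 63, 66, 85, 91, 95]
Step 2: n = 13
Step 3: Q2 is the median. Since n is odd, it is the middle value at position 7: 61
Step 4: Q2 = 61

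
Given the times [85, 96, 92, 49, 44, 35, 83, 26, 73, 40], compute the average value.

62.3

Step 1: Sum all values: 85 + 96 + 92 + 49 + 44 + 35 + 83 + 26 + 73 + 40 = 623
Step 2: Count the number of values: n = 10
Step 3: Mean = sum / n = 623 / 10 = 62.3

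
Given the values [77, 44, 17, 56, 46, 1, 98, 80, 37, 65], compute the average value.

52.1

Step 1: Sum all values: 77 + 44 + 17 + 56 + 46 + 1 + 98 + 80 + 37 + 65 = 521
Step 2: Count the number of values: n = 10
Step 3: Mean = sum / n = 521 / 10 = 52.1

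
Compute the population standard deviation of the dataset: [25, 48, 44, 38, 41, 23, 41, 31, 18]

9.8658

Step 1: Compute the mean: 34.3333
Step 2: Sum of squared deviations from the mean: 876
Step 3: Population variance = 876 / 9 = 97.3333
Step 4: Standard deviation = sqrt(97.3333) = 9.8658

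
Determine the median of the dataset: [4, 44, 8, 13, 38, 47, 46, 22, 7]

22

Step 1: Sort the data in ascending order: [4, 7, 8, 13, 22, 38, 44, 46, 47]
Step 2: The number of values is n = 9.
Step 3: Since n is odd, the median is the middle value at position 5: 22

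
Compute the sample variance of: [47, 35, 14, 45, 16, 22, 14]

211.619

Step 1: Compute the mean: (47 + 35 + 14 + 45 + 16 + 22 + 14) / 7 = 27.5714
Step 2: Compute squared deviations from the mean:
  (47 - 27.5714)^2 = 377.4694
  (35 - 27.5714)^2 = 55.1837
  (14 - 27.5714)^2 = 184.1837
  (45 - 27.5714)^2 = 303.7551
  (16 - 27.5714)^2 = 133.898
  (22 - 27.5714)^2 = 31.0408
  (14 - 27.5714)^2 = 184.1837
Step 3: Sum of squared deviations = 1269.7143
Step 4: Sample variance = 1269.7143 / 6 = 211.619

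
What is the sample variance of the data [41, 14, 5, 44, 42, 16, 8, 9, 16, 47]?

290.1778

Step 1: Compute the mean: (41 + 14 + 5 + 44 + 42 + 16 + 8 + 9 + 16 + 47) / 10 = 24.2
Step 2: Compute squared deviations from the mean:
  (41 - 24.2)^2 = 282.24
  (14 - 24.2)^2 = 104.04
  (5 - 24.2)^2 = 368.64
  (44 - 24.2)^2 = 392.04
  (42 - 24.2)^2 = 316.84
  (16 - 24.2)^2 = 67.24
  (8 - 24.2)^2 = 262.44
  (9 - 24.2)^2 = 231.04
  (16 - 24.2)^2 = 67.24
  (47 - 24.2)^2 = 519.84
Step 3: Sum of squared deviations = 2611.6
Step 4: Sample variance = 2611.6 / 9 = 290.1778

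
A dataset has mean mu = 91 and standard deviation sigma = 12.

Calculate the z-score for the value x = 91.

0

Step 1: Recall the z-score formula: z = (x - mu) / sigma
Step 2: Substitute values: z = (91 - 91) / 12
Step 3: z = 0 / 12 = 0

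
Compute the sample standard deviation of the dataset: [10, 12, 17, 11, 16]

3.1145

Step 1: Compute the mean: 13.2
Step 2: Sum of squared deviations from the mean: 38.8
Step 3: Sample variance = 38.8 / 4 = 9.7
Step 4: Standard deviation = sqrt(9.7) = 3.1145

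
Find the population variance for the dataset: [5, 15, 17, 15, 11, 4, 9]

22.4082

Step 1: Compute the mean: (5 + 15 + 17 + 15 + 11 + 4 + 9) / 7 = 10.8571
Step 2: Compute squared deviations from the mean:
  (5 - 10.8571)^2 = 34.3061
  (15 - 10.8571)^2 = 17.1633
  (17 - 10.8571)^2 = 37.7347
  (15 - 10.8571)^2 = 17.1633
  (11 - 10.8571)^2 = 0.0204
  (4 - 10.8571)^2 = 47.0204
  (9 - 10.8571)^2 = 3.449
Step 3: Sum of squared deviations = 156.8571
Step 4: Population variance = 156.8571 / 7 = 22.4082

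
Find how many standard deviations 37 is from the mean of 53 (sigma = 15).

-1.0667

Step 1: Recall the z-score formula: z = (x - mu) / sigma
Step 2: Substitute values: z = (37 - 53) / 15
Step 3: z = -16 / 15 = -1.0667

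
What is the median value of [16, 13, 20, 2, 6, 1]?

9.5

Step 1: Sort the data in ascending order: [1, 2, 6, 13, 16, 20]
Step 2: The number of values is n = 6.
Step 3: Since n is even, the median is the average of positions 3 and 4:
  Median = (6 + 13) / 2 = 9.5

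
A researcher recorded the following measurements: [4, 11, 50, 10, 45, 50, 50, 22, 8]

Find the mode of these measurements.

50

Step 1: Count the frequency of each value:
  4: appears 1 time(s)
  8: appears 1 time(s)
  10: appears 1 time(s)
  11: appears 1 time(s)
  22: appears 1 time(s)
  45: appears 1 time(s)
  50: appears 3 time(s)
Step 2: The value 50 appears most frequently (3 times).
Step 3: Mode = 50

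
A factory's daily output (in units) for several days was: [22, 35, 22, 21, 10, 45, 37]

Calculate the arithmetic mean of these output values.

27.4286

Step 1: Sum all values: 22 + 35 + 22 + 21 + 10 + 45 + 37 = 192
Step 2: Count the number of values: n = 7
Step 3: Mean = sum / n = 192 / 7 = 27.4286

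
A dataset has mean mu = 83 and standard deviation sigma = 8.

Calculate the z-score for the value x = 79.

-0.5

Step 1: Recall the z-score formula: z = (x - mu) / sigma
Step 2: Substitute values: z = (79 - 83) / 8
Step 3: z = -4 / 8 = -0.5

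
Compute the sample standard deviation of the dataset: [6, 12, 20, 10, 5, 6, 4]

5.6273

Step 1: Compute the mean: 9
Step 2: Sum of squared deviations from the mean: 190
Step 3: Sample variance = 190 / 6 = 31.6667
Step 4: Standard deviation = sqrt(31.6667) = 5.6273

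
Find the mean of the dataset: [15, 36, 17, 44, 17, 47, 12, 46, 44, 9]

28.7

Step 1: Sum all values: 15 + 36 + 17 + 44 + 17 + 47 + 12 + 46 + 44 + 9 = 287
Step 2: Count the number of values: n = 10
Step 3: Mean = sum / n = 287 / 10 = 28.7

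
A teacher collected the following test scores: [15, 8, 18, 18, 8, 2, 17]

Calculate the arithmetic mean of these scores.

12.2857

Step 1: Sum all values: 15 + 8 + 18 + 18 + 8 + 2 + 17 = 86
Step 2: Count the number of values: n = 7
Step 3: Mean = sum / n = 86 / 7 = 12.2857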